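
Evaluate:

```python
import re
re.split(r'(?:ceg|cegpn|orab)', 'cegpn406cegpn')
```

The regex engine tests alternatives in the order written; an earlier branch that matches wins even if a later one would match more.
`split` removes every match and returns the 3 fragments in between.

['', 'pn406', 'pn']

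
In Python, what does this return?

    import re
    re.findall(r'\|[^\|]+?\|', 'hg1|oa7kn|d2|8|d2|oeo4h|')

No capturing groups, so `findall` returns the 3 full match strings.

['|oa7kn|', '|8|', '|oeo4h|']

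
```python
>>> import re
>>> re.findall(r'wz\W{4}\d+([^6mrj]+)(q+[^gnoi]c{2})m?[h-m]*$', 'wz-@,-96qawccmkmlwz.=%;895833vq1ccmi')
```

[('v', 'q1cc')]

The pattern matches the literal 'wz', then exactly 4 of a non-word character, then one or more of a digit; then one or more of any character except [6mrj] (captured); then one or more of a literal 'q', then any character except [gnoi], then exactly 2 of a literal 'c' (captured); then optionally a literal 'm', then zero or more of a character in [h-m]; then anchored at the end.
Walking the string: at [17:36] match 'wz.=%;895833vq1ccmi', groups = ('v', 'q1cc').
2 groups means the one result is a tuple of 2 captured strings — 1 here.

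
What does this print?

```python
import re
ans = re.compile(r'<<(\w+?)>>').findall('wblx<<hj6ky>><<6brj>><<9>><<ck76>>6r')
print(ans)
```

['hj6ky', '6brj', '9', 'ck76']

Scanning left to right: at [4:13] match '<<hj6ky>>', group 1 = 'hj6ky'; at [13:21] match '<<6brj>>', group 1 = '6brj'; at [21:26] match '<<9>>', group 1 = '9'; at [26:34] match '<<ck76>>', group 1 = 'ck76'.
`findall` collects group 1 from each match (4 total).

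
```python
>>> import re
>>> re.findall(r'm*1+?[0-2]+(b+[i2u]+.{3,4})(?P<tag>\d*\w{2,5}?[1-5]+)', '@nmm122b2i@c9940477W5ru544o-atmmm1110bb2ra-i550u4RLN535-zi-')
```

The pattern matches zero or more of a literal 'm', then one or more of a literal '1' (lazy), then one or more of a character in [0-2]; then one or more of the literal 'b', then one or more of one of [i2u], then 3 to 4 of any character (captured); then zero or more of a digit, then 2 to 5 of a word character (lazy), then one or more of a character in [1-5] (captured as 'tag').
Walking the string: at [2:26] match 'mm122b2i@c9940477W5ru544', groups = ('b2i@c99', '40477W5ru544'); at [30:55] match 'mmm1110bb2ra-i550u4RLN535', groups = ('bb2ra-i', '550u4RLN535').
Multiple groups make `findall` return tuples — one 2-tuple for each match.

[('b2i@c99', '40477W5ru544'), ('bb2ra-i', '550u4RLN535')]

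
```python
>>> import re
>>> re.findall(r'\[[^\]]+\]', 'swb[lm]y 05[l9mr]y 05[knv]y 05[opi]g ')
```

No capturing groups, so `findall` returns the 4 full match strings.

['[lm]', '[l9mr]', '[knv]', '[opi]']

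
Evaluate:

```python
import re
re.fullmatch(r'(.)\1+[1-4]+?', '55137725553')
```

None

For `fullmatch`, every character of the input must be accounted for by the pattern.
Here the pattern can't cover the whole string, so the call returns None.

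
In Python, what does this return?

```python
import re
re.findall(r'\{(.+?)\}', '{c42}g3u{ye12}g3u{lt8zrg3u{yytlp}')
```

['c42', 'ye12', 'lt8zrg3u{yytlp']

A non-greedy quantifier consumes as few characters as it can — just enough that the remainder of the pattern still matches from where it stops; whatever follows it matches normally.
Scanning left to right: at [0:5] match '{c42}', group 1 = 'c42'; at [8:14] match '{ye12}', group 1 = 'ye12'; at [17:33] match '{lt8zrg3u{yytlp}', group 1 = 'lt8zrg3u{yytlp'.
Because there's exactly one group, `findall` drops the full match and keeps group 1 from each hit.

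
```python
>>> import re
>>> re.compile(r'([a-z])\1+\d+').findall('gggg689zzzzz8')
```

After group 1 captures some text, `\1` only succeeds where that same text appears again.
With a single group, `findall` returns only what that group captured — 2 items.

['g', 'z']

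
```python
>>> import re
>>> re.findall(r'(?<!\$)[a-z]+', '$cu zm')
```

['u', 'zm']

A negative assertion filters positions out without eating any characters.
Matches: at [2:3] → 'u'; at [4:6] → 'zm'.
No capturing groups, so `findall` returns the 2 full match strings.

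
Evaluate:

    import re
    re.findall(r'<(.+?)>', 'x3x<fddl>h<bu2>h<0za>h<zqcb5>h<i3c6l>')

['fddl', 'bu2', '0za', 'zqcb5', 'i3c6l']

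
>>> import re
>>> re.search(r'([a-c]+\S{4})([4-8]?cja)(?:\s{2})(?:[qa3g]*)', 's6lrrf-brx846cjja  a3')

None

The pattern matches one or more of a character in [a-c], then exactly 4 of a non-whitespace character (captured); then optionally a character in [4-8], then the literal 'cja' (captured); then exactly 2 of whitespace (non-capturing group); then zero or more of one of [qa3g] (non-capturing group).
`re.search` scans for the first position where the pattern succeeds.
Here nothing in the string fits, so the call returns None.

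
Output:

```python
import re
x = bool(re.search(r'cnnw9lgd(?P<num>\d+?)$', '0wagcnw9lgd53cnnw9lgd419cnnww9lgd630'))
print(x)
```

Pattern: the literal 'cn', then the literal 'nw9', then the literal 'lgd'; then one or more of a digit (lazy) (captured as 'num'); then anchored at the end.
Here nothing in the string fits, so the call returns None, and `bool(None)` is False.

False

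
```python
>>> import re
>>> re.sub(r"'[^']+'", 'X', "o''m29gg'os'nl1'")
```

"o'XosX"

Matches: at [2:9] → "'m29gg'"; at [11:16] → "'nl1'".
Each match is replaced by 'X'.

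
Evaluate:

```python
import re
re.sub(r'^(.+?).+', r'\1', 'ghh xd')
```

'g'

Pattern: anchored at the start of the string; then one or more of any character (lazy) (captured); then one or more of any character.
Matches: at [0:6] → 'ghh xd'.
`\1` in the replacement pulls in group 1's text for each match.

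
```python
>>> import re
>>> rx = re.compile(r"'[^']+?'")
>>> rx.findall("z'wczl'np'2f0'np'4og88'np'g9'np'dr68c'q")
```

["'wczl'", "'2f0'", "'4og88'", "'g9'", "'dr68c'"]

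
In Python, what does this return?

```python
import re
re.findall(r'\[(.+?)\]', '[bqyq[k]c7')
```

Walking the string: at [0:8] match '[bqyq[k]', group 1 = 'bqyq[k'.
`findall` collects group 1 from the one match (1 total).

['bqyq[k']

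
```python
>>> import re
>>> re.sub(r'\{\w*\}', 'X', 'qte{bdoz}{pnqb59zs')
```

`sub` substitutes 'X' at each match site.

'qteX{pnqb59zs'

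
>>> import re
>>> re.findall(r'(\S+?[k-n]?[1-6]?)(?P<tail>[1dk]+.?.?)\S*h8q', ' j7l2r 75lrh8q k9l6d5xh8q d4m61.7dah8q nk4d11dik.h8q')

[('k9l6', 'd5x'), ('d4m6', '1.7'), ('nk4', 'd11dik')]

The pattern matches one or more of a non-whitespace character (lazy), then optionally a character in [k-n], then optionally a character in [1-6] (captured); then one or more of one of [1dk], then optionally any character, then optionally any character (captured as 'tail'); then zero or more of a non-whitespace character, then the literal 'h8q'.
A `+?`/`*?`/`{m,n}?` starts at its minimum and grows only as far as needed for what follows to match.
Scanning left to right: at [15:25] match 'k9l6d5xh8q', groups = ('k9l6', 'd5x'); at [26:38] match 'd4m61.7dah8q', groups = ('d4m6', '1.7'); at [39:52] match 'nk4d11dik.h8q', groups = ('nk4', 'd11dik').
2 groups means each result is a tuple of 2 captured strings — 3 here.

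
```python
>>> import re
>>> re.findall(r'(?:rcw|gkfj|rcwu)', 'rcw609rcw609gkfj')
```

Walking the string: at [0:3] → 'rcw'; at [6:9] → 'rcw'; at [12:16] → 'gkfj'.
Since nothing is captured, `findall` lists the 3 matched substrings directly.

['rcw', 'rcw', 'gkfj']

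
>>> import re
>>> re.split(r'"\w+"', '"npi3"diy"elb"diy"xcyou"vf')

`split` removes every match and returns the 4 fragments in between.

['', 'diy', 'diy', 'vf']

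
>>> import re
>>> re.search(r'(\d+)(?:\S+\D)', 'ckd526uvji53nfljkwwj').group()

'526uvji53nfljkwwj'

The pattern matches one or more of a digit (captured); then one or more of a non-whitespace character, then a non-digit (non-capturing group).
The match spans [3:20] → '526uvji53nfljkwwj'.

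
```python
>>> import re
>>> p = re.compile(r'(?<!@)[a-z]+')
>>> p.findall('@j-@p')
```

[]

The negative lookahead/lookbehind blocks any match where the forbidden context is present.
`findall` yields the raw match text (0 of them) because the pattern has no groups.
Nothing in the string satisfies the pattern, so the list is empty.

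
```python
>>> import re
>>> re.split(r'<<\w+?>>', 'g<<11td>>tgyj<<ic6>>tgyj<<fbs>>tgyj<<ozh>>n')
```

['g', 'tgyj', 'tgyj', 'tgyj', 'n']

Matches to split on: at [1:9] → '<<11td>>'; at [13:20] → '<<ic6>>'; at [24:31] → '<<fbs>>'; at [35:42] → '<<ozh>>'.
`split` removes every match and returns the 5 fragments in between.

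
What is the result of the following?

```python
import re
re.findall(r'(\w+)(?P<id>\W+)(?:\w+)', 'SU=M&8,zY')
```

2 groups means each result is a tuple of 2 captured strings — 2 here.

[('SU', '='), ('8', ',')]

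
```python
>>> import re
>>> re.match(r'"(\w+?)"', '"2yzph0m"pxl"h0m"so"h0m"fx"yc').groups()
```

`re.match` only tries the pattern at the start of the string.
The match spans [0:9] → '"2yzph0m"'.
Captured: group 1 = '2yzph0m'.

('2yzph0m',)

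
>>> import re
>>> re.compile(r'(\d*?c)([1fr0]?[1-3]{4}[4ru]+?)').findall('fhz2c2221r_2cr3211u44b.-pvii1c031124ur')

[('2c', '2221r'), ('2c', 'r3211u'), ('1c', '031124')]

This matches zero or more of a digit (lazy), then a literal 'c' (captured); then optionally one of [1fr0], then exactly 4 of a character in [1-3], then one or more of one of [4ru] (lazy) (captured).
Because the quantifier is non-greedy, it stops expanding at the earliest point where the rest of the pattern can succeed.
Walking the string: at [3:10] match '2c2221r', groups = ('2c', '2221r'); at [11:19] match '2cr3211u', groups = ('2c', 'r3211u'); at [28:36] match '1c031124', groups = ('1c', '031124').
2 groups means each result is a tuple of 2 captured strings — 3 here.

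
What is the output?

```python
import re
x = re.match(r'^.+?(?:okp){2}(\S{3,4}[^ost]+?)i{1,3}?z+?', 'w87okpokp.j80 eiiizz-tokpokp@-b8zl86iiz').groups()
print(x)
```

This matches anchored at the start of the string; then one or more of any character (lazy), then the literal 'okp' repeated 2 times; then 3 to 4 of a non-whitespace character, then one or more of any character except [ost] (lazy) (captured); then 1 to 3 of the literal 'i' (lazy), then one or more of the literal 'z' (lazy).
`re.match` won't scan ahead — the pattern has to work from the very first character.
The match spans [0:19] → 'w87okpokp.j80 eiiiz'.
Captured: group 1 = '.j80 e'.

('.j80 e',)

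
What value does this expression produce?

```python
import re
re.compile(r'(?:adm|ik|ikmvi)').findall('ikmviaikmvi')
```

['ik', 'ik']

`|` is ordered: at each position the engine commits to the first alternative that works.
Scanning left to right: at [0:2] → 'ik'; at [6:8] → 'ik'.
No capturing groups, so `findall` returns the 2 full match strings.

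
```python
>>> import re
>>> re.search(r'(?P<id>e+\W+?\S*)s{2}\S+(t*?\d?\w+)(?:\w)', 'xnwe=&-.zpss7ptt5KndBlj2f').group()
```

'e=&-.zpss7ptt5KndBlj2f'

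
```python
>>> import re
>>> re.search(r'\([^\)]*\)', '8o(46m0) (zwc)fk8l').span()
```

(2, 8)

The match spans [2:8] → '(46m0)'.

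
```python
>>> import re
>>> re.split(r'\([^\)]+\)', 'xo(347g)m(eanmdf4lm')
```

`split` removes every match and returns the 2 fragments in between.

['xo', 'm(eanmdf4lm']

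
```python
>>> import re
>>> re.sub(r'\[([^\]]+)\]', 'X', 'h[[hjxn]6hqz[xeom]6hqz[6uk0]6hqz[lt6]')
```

Matches: at [1:8] → '[[hjxn]'; at [12:18] → '[xeom]'; at [22:28] → '[6uk0]'; at [32:37] → '[lt6]'.
Each match is replaced by 'X'.

'hX6hqzX6hqzX6hqzX'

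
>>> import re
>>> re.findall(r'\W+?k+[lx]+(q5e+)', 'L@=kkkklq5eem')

The pattern matches one or more of a non-word character (lazy); then one or more of the literal 'k', then one or more of one of [lx]; then the literal 'q5', then one or more of the literal 'e' (captured).
Walking the string: at [1:12] match '@=kkkklq5ee', group 1 = 'q5ee'.
`findall` collects group 1 from the one match (1 total).

['q5ee']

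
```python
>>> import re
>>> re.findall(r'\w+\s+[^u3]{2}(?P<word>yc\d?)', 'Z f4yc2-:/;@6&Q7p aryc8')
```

One capturing group, so `findall` returns just the captured substring from each match — 2 in all.

['yc2', 'yc8']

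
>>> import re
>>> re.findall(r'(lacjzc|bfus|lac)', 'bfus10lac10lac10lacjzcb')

['bfus', 'lac', 'lac', 'lacjzc']

Branches in `(...|...)` are attempted left-to-right; the first branch that allows the whole pattern to succeed is taken.
`findall` collects group 1 from each match (4 total).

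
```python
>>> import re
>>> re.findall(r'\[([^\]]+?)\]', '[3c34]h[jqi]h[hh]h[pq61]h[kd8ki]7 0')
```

Walking the string: at [0:6] match '[3c34]', group 1 = '3c34'; at [7:12] match '[jqi]', group 1 = 'jqi'; at [13:17] match '[hh]', group 1 = 'hh'; at [18:24] match '[pq61]', group 1 = 'pq61'; at [25:32] match '[kd8ki]', group 1 = 'kd8ki'.
With a single group, `findall` returns only what that group captured — 5 items.

['3c34', 'jqi', 'hh', 'pq61', 'kd8ki']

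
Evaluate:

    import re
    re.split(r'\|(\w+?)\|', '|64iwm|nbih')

['', '64iwm', 'nbih']

Matches to split on: at [0:7] → '|64iwm|'.
`re.split` interleaves the captured-group text with the surrounding fragments.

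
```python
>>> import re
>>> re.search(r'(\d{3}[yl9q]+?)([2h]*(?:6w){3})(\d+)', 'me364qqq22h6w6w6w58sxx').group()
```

'364qqq22h6w6w6w58'

Pattern: exactly 3 of a digit, then one or more of one of [yl9q] (lazy) (captured); then zero or more of one of [2h], then the literal '6w' repeated 3 times (captured); then one or more of a digit (captured).
`search` walks the string left to right and returns the first match it finds.
The match spans [2:19] → '364qqq22h6w6w6w58'.
Captured: group 1 = '364qqq', group 2 = '22h6w6w6w', group 3 = '58'.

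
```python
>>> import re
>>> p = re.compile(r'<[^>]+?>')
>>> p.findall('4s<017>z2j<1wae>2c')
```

['<017>', '<1wae>']

`findall` yields the raw match text (2 of them) because the pattern has no groups.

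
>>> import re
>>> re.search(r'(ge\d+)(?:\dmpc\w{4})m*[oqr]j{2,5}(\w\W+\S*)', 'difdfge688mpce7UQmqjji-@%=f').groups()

('ge68', 'i-@%=f')

The match spans [5:27] → 'ge688mpce7UQmqjji-@%=f'.
Captured: group 1 = 'ge68', group 2 = 'i-@%=f'.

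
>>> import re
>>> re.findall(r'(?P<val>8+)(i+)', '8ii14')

Pattern: one or more of a literal '8' (captured as 'val'); then one or more of a literal 'i' (captured).
Walking the string: at [0:3] match '8ii', groups = ('8', 'ii').
Multiple groups make `findall` return tuples — one 2-tuple for the one match.

[('8', 'ii')]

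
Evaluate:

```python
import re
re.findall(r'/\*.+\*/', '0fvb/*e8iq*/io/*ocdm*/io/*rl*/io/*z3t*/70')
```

['/*e8iq*/io/*ocdm*/io/*rl*/io/*z3t*/']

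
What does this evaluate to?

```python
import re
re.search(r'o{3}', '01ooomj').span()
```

(2, 5)

The pattern matches exactly 3 of a literal 'o'.
`re.search` scans for the first position where the pattern succeeds.
The match spans [2:5] → 'ooo'.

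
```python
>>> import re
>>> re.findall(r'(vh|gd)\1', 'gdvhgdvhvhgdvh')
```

['vh']

The backreference `\1` re-matches whatever the first group consumed, character for character.
Walking the string: at [6:10] match 'vhvh', group 1 = 'vh'.
One capturing group, so `findall` returns just the captured substring from the one match — 1 in all.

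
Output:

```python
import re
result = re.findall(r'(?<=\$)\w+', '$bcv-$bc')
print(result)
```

['bcv', 'bc']

Because the assertion is zero-width, the text it checks is not consumed and won't appear in the result.
Scanning left to right: at [1:4] → 'bcv'; at [6:8] → 'bc'.
Since nothing is captured, `findall` lists the 2 matched substrings directly.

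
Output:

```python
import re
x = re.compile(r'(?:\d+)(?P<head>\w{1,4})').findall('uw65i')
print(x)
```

['i']

`findall` collects group 1 from the one match (1 total).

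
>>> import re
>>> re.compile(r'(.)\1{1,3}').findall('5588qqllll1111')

['5', '8', 'q', 'l', '1']

After group 1 captures some text, `\1` only succeeds where that same text appears again.
Matches: at [0:2] match '55', group 1 = '5'; at [2:4] match '88', group 1 = '8'; at [4:6] match 'qq', group 1 = 'q'; at [6:10] match 'llll', group 1 = 'l'; at [10:14] match '1111', group 1 = '1'.
With a single group, `findall` returns only what that group captured — 5 items.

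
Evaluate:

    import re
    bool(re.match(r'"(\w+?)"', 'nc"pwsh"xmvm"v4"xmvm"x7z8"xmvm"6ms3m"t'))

False

With `match`, the pattern is implicitly anchored at the beginning.
Here the pattern fails at index 0, so the call returns None, and `bool(None)` is False.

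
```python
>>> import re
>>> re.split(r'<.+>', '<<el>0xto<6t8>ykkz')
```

['', 'ykkz']

Matches to split on: at [0:14] → '<<el>0xto<6t8>'.
The string is cut at each match, leaving 2 pieces.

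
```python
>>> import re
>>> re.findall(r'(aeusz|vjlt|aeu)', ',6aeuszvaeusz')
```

['aeusz', 'aeusz']

`|` is ordered: at each position the engine commits to the first alternative that works.
`findall` collects group 1 from each match (2 total).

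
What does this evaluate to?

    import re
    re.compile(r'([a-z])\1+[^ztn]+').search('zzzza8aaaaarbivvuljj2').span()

(0, 21)

`\1` is not a pattern — it's the concrete string captured by group 1, re-applied verbatim.
`re.search` tries every starting position until one works.
The match spans [0:21] → 'zzzza8aaaaarbivvuljj2'.
Captured: group 1 = 'z'.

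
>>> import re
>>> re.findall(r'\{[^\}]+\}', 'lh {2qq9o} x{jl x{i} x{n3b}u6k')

['{2qq9o}', '{jl x{i}', '{n3b}']

Matches: at [3:10] → '{2qq9o}'; at [12:20] → '{jl x{i}'; at [22:27] → '{n3b}'.
No capturing groups, so `findall` returns the 3 full match strings.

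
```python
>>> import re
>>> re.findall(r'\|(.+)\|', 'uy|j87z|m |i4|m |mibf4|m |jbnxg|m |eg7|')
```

['j87z|m |i4|m |mibf4|m |jbnxg|m |eg7']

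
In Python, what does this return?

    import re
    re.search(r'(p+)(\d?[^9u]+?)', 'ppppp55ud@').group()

'ppppp55'

The match spans [0:7] → 'ppppp55'.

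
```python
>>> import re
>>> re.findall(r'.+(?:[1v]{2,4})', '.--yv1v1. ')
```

['.--yv1v1']

This matches one or more of any character; then 2 to 4 of one of [1v] (non-capturing group).
Scanning left to right: at [0:8] → '.--yv1v1'.
Since nothing is captured, `findall` lists the 1 matched substring directly.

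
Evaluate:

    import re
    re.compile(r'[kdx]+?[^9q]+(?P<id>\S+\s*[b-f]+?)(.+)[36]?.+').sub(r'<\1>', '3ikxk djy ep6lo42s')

The replacement refers to a captured group, so each match is rewritten using its own captured text.

'3i<y e>'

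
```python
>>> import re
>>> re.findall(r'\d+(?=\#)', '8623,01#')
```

Because the assertion is zero-width, the text it checks is not consumed and won't appear in the result.
Scanning left to right: at [5:7] → '01'.
Since nothing is captured, `findall` lists the 1 matched substring directly.

['01']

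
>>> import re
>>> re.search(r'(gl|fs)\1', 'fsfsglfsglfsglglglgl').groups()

`\1` has to match the exact text group 1 already captured.
Unlike `match`, `search` isn't anchored — it looks for the pattern anywhere in the string.
The match spans [0:4] → 'fsfs'.
Captured: group 1 = 'fs'.

('fs',)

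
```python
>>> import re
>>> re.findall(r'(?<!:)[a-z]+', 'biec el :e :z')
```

The negative lookahead/lookbehind blocks any match where the forbidden context is present.
Scanning left to right: at [0:4] → 'biec'; at [5:7] → 'el'.
Since nothing is captured, `findall` lists the 2 matched substrings directly.

['biec', 'el']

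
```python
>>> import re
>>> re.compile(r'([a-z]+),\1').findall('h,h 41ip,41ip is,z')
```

['h']

`\1` has to match the exact text group 1 already captured.
Scanning left to right: at [0:3] match 'h,h', group 1 = 'h'.
Because there's exactly one group, `findall` drops the full match and keeps group 1 from the one hit.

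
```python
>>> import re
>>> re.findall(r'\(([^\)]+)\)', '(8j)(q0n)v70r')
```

Matches: at [0:4] match '(8j)', group 1 = '8j'; at [4:9] match '(q0n)', group 1 = 'q0n'.
`findall` collects group 1 from each match (2 total).

['8j', 'q0n']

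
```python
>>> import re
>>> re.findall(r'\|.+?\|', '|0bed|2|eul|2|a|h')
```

['|0bed|', '|eul|', '|a|']

A `+?`/`*?`/`{m,n}?` starts at its minimum and grows only as far as needed for what follows to match.
Scanning left to right: at [0:6] → '|0bed|'; at [7:12] → '|eul|'; at [13:16] → '|a|'.
`findall` yields the raw match text (3 of them) because the pattern has no groups.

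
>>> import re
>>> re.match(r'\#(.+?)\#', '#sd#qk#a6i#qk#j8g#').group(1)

The match spans [0:4] → '#sd#'.
Captured: group 1 = 'sd'.

'sd'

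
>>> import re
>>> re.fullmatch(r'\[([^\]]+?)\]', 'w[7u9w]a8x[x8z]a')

`re.fullmatch` is like wrapping the pattern in `^…$` (in single-line mode).
Here there's no way to consume every character, so the call returns None.

None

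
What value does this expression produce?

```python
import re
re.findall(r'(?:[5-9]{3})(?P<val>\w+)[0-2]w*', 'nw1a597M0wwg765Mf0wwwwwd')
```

['M0wwg765Mf']

This matches exactly 3 of a character in [5-9] (non-capturing group); then one or more of a word character (captured as 'val'); then a character in [0-2], then zero or more of a literal 'w'.
Because there's exactly one group, `findall` drops the full match and keeps group 1 from the one hit.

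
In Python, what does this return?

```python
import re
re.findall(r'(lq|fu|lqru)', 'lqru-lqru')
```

Branches in `(...|...)` are attempted left-to-right; the first branch that allows the whole pattern to succeed is taken.
Matches: at [0:2] match 'lq', group 1 = 'lq'; at [5:7] match 'lq', group 1 = 'lq'.
One capturing group, so `findall` returns just the captured substring from each match — 2 in all.

['lq', 'lq']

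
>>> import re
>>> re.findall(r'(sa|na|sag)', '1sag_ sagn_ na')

['sa', 'sa', 'na']

`|` is ordered: at each position the engine commits to the first alternative that works.
Walking the string: at [1:3] match 'sa', group 1 = 'sa'; at [6:8] match 'sa', group 1 = 'sa'; at [12:14] match 'na', group 1 = 'na'.
`findall` collects group 1 from each match (3 total).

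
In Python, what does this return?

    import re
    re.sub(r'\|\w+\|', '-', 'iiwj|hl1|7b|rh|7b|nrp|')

'iiwj-7b-7b-'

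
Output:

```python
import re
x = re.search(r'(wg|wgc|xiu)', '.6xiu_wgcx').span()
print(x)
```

(2, 5)

The match spans [2:5] → 'xiu'.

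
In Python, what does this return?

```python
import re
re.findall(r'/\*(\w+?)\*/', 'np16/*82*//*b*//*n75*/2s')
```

Matches: at [4:10] match '/*82*/', group 1 = '82'; at [10:15] match '/*b*/', group 1 = 'b'; at [15:22] match '/*n75*/', group 1 = 'n75'.
One capturing group, so `findall` returns just the captured substring from each match — 3 in all.

['82', 'b', 'n75']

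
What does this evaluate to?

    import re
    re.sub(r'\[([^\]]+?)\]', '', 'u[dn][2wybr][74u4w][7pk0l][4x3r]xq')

Matches: at [1:5] → '[dn]'; at [5:12] → '[2wybr]'; at [12:19] → '[74u4w]'; at [19:26] → '[7pk0l]'; at [26:32] → '[4x3r]'.
`sub` substitutes '' at each match site.

'uxq'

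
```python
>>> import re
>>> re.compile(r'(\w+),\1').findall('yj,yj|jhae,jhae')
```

After group 1 captures some text, `\1` only succeeds where that same text appears again.
Walking the string: at [0:5] match 'yj,yj', group 1 = 'yj'; at [6:15] match 'jhae,jhae', group 1 = 'jhae'.
Because there's exactly one group, `findall` drops the full match and keeps group 1 from each hit.

['yj', 'jhae']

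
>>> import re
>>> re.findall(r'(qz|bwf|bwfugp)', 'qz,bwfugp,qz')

Branches in `(...|...)` are attempted left-to-right; the first branch that allows the whole pattern to succeed is taken.
Scanning left to right: at [0:2] match 'qz', group 1 = 'qz'; at [3:6] match 'bwf', group 1 = 'bwf'; at [10:12] match 'qz', group 1 = 'qz'.
One capturing group, so `findall` returns just the captured substring from each match — 3 in all.

['qz', 'bwf', 'qz']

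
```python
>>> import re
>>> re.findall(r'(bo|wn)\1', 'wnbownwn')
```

['wn']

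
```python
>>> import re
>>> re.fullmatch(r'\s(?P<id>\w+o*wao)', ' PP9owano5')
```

For `fullmatch`, every character of the input must be accounted for by the pattern.
Here there's no way to consume every character, so the call returns None.

None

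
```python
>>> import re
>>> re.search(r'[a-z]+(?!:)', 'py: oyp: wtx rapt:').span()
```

A negative assertion filters positions out without eating any characters.
The match spans [0:1] → 'p'.

(0, 1)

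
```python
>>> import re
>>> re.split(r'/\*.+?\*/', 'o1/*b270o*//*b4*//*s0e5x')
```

The `?` after the quantifier makes it lazy — it takes as little as possible before letting the rest of the pattern try.
The string is cut at each match, leaving 3 pieces.

['o1', '', '/*s0e5x']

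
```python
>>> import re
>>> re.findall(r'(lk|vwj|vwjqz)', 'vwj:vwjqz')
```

['vwj', 'vwj']

Alternation isn't longest-match — the leftmost alternative that fits at this position is chosen.
Matches: at [0:3] match 'vwj', group 1 = 'vwj'; at [4:7] match 'vwj', group 1 = 'vwj'.
Because there's exactly one group, `findall` drops the full match and keeps group 1 from each hit.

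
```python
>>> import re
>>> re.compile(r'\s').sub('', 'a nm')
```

'anm'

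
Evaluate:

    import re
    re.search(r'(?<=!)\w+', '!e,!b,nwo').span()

(1, 2)

Lookahead/lookbehind check context without consuming it, so the matched span excludes the asserted characters.
The match spans [1:2] → 'e'.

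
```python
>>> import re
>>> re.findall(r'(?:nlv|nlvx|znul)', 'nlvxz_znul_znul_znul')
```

['nlv', 'znul', 'znul', 'znul']

Branches in `(...|...)` are attempted left-to-right; the first branch that allows the whole pattern to succeed is taken.
With no groups in the pattern, `findall` gives back each whole match — 4 here.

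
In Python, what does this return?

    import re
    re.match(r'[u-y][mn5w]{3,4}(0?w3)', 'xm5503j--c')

Pattern: a character in [u-y], then 3 to 4 of one of [mn5w]; then optionally a literal '0', then the literal 'w3' (captured).
With `match`, the pattern is implicitly anchored at the beginning.
Here position 0 doesn't satisfy it, so the call returns None.

None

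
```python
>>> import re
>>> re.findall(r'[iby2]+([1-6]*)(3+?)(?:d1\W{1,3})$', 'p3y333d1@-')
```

[('33', '3')]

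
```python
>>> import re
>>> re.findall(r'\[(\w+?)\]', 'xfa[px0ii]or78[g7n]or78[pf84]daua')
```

['px0ii', 'g7n', 'pf84']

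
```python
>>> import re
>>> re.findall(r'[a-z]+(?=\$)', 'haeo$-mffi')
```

The positive lookaround only admits positions where the adjacent text matches; those characters stay outside the span.
`findall` yields the raw match text (1 of them) because the pattern has no groups.

['haeo']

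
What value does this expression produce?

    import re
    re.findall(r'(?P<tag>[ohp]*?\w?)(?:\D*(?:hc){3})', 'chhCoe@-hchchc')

['c']

Pattern: zero or more of one of [ohp] (lazy), then optionally a word character (captured as 'tag'); then zero or more of a non-digit, then the literal 'hc' repeated 3 times (non-capturing group).
Scanning left to right: at [0:14] match 'chhCoe@-hchchc', group 1 = 'c'.
Because there's exactly one group, `findall` drops the full match and keeps group 1 from the one hit.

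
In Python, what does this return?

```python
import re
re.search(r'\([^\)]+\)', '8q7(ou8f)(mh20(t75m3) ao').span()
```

(3, 9)

The match spans [3:9] → '(ou8f)'.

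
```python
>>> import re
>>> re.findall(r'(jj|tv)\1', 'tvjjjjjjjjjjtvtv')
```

['jj', 'jj', 'tv']

After group 1 captures some text, `\1` only succeeds where that same text appears again.
Matches: at [2:6] match 'jjjj', group 1 = 'jj'; at [6:10] match 'jjjj', group 1 = 'jj'; at [12:16] match 'tvtv', group 1 = 'tv'.
Because there's exactly one group, `findall` drops the full match and keeps group 1 from each hit.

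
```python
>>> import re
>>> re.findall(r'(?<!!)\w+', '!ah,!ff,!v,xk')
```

['h', 'f', 'xk']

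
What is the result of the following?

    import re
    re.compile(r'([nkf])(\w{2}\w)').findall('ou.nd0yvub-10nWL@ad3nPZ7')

[('n', 'd0y'), ('n', 'PZ7')]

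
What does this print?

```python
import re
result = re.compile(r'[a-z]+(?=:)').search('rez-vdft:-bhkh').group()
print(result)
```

The positive lookaround only admits positions where the adjacent text matches; those characters stay outside the span.
The match spans [4:8] → 'vdft'.

vdft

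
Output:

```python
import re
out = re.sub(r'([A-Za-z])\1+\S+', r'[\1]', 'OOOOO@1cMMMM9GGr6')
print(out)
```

[O]

After group 1 captures some text, `\1` only succeeds where that same text appears again.
Matches: at [0:17] → 'OOOOO@1cMMMM9GGr6'.
`\1` in the replacement pulls in group 1's text for each match.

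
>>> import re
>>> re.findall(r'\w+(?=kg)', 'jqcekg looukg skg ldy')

['jqce', 'loou', 's']

The `(?=…)`/`(?<=…)` assertion just peeks at neighbouring text; it doesn't advance the match position.
Since nothing is captured, `findall` lists the 3 matched substrings directly.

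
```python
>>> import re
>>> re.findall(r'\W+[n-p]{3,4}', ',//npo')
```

Pattern: one or more of a non-word character; then 3 to 4 of a character in [n-p].
`findall` yields the raw match text (1 of them) because the pattern has no groups.

[',//npo']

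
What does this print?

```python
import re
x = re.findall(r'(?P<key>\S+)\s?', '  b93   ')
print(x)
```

['b93']

Pattern: one or more of a non-whitespace character (captured as 'key'); then optionally whitespace.
Matches: at [2:6] match 'b93 ', group 1 = 'b93'.
With a single group, `findall` returns only what that group captured — 1 item.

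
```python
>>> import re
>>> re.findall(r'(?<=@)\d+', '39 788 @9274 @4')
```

The lookaround is zero-width — it requires the adjacent text to match without consuming it, so the asserted text isn't part of the match.
No capturing groups, so `findall` returns the 2 full match strings.

['9274', '4']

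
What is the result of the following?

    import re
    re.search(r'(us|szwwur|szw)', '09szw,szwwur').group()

The match spans [2:5] → 'szw'.

'szw'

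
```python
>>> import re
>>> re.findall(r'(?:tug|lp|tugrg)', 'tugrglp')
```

The regex engine tests alternatives in the order written; an earlier branch that matches wins even if a later one would match more.
`findall` yields the raw match text (2 of them) because the pattern has no groups.

['tug', 'lp']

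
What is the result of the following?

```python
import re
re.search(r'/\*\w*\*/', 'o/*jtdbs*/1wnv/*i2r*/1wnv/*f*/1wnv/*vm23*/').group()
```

'/*jtdbs*/'

`re.search` tries every starting position until one works.
The match spans [1:10] → '/*jtdbs*/'.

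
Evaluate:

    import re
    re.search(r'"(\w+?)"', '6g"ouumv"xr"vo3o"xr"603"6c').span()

(2, 9)

`re.search` scans for the first position where the pattern succeeds.
The match spans [2:9] → '"ouumv"'.
Captured: group 1 = 'ouumv'.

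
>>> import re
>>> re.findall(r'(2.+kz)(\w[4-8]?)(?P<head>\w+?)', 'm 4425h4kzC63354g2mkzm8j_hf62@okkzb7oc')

[('25h4kzC63354g2mkzm8j_hf62@okkz', 'b7', 'o')]

The pattern matches a literal '2', then one or more of any character, then the literal 'kz' (captured); then a word character, then optionally a character in [4-8] (captured); then one or more of a word character (lazy) (captured as 'head').
A non-greedy quantifier consumes as few characters as it can — just enough that the remainder of the pattern still matches from where it stops; whatever follows it matches normally.
Scanning left to right: at [4:37] match '25h4kzC63354g2mkzm8j_hf62@okkzb7o', groups = ('25h4kzC63354g2mkzm8j_hf62@okkz', 'b7', 'o').
3 groups means the one result is a tuple of 3 captured strings — 1 here.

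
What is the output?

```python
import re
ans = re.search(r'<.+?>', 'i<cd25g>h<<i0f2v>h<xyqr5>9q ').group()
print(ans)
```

<cd25g>

Because the quantifier is non-greedy, it stops expanding at the earliest point where the rest of the pattern can succeed.
`re.search` scans for the first position where the pattern succeeds.
The match spans [1:8] → '<cd25g>'.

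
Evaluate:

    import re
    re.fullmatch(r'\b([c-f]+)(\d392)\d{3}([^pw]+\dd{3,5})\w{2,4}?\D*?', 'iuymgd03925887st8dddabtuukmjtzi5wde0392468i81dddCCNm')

Pattern: a word boundary (`\b`, zero-width); then one or more of a character in [c-f] (captured); then a digit, then the literal '392' (captured); then exactly 3 of a digit; then one or more of any character except [pw], then a digit, then 3 to 5 of the literal 'd' (captured); then 2 to 4 of a word character (lazy), then zero or more of a non-digit (lazy).
`re.fullmatch` is like wrapping the pattern in `^…$` (in single-line mode).
Here the string isn't matched end-to-end, so the call returns None.

None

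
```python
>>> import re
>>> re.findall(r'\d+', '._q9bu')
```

['9']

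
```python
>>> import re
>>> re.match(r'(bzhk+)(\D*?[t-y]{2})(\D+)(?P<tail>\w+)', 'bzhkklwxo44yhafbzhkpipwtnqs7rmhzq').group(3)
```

This matches the literal 'bzh', then one or more of a literal 'k' (captured); then zero or more of a non-digit (lazy), then exactly 2 of a character in [t-y] (captured); then one or more of a non-digit (captured); then one or more of a word character (captured as 'tail').
With `match`, the pattern is implicitly anchored at the beginning.
The match spans [0:33] → 'bzhkklwxo44yhafbzhkpipwtnqs7rmhzq'.
Captured: group 1 = 'bzhkk', group 2 = 'lwx', group 3 = 'o', group 4 = '44yhafbzhkpipwtnqs7rmhzq'.

'o'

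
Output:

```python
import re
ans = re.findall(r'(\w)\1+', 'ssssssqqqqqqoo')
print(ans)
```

['s', 'q', 'o']

`\1` is not a pattern — it's the concrete string captured by group 1, re-applied verbatim.
Scanning left to right: at [0:6] match 'ssssss', group 1 = 's'; at [6:12] match 'qqqqqq', group 1 = 'q'; at [12:14] match 'oo', group 1 = 'o'.
With a single group, `findall` returns only what that group captured — 3 items.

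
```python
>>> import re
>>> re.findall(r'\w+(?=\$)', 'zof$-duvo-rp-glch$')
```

['zof', 'glch']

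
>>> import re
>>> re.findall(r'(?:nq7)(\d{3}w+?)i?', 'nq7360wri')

['360w']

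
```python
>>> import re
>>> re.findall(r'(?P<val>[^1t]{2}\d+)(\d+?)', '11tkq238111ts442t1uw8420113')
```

Pattern: exactly 2 of any character except [1t], then one or more of a digit (captured as 'val'); then one or more of a digit (lazy) (captured).
Matches: at [3:11] match 'kq238111', groups = ('kq23811', '1'); at [12:16] match 's442', groups = ('s44', '2'); at [18:27] match 'uw8420113', groups = ('uw842011', '3').
`findall` packs the 2 group values into a tuple for every match.

[('kq23811', '1'), ('s44', '2'), ('uw842011', '3')]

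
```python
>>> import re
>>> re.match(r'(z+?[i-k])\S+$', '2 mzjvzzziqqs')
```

With `match`, the pattern is implicitly anchored at the beginning.
Here the pattern fails at index 0, so the call returns None.

None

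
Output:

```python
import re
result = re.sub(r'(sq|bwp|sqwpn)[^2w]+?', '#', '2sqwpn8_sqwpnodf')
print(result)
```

2#_#df

Matches: at [1:7] → 'sqwpn8'; at [8:14] → 'sqwpno'.
Each match is replaced by '#'.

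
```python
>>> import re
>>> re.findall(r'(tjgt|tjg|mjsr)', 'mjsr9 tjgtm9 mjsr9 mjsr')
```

['mjsr', 'tjgt', 'mjsr', 'mjsr']

`|` is ordered: at each position the engine commits to the first alternative that works.
Scanning left to right: at [0:4] match 'mjsr', group 1 = 'mjsr'; at [6:10] match 'tjgt', group 1 = 'tjgt'; at [13:17] match 'mjsr', group 1 = 'mjsr'; at [19:23] match 'mjsr', group 1 = 'mjsr'.
One capturing group, so `findall` returns just the captured substring from each match — 4 in all.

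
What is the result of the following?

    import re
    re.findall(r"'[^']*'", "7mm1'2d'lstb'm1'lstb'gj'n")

["'2d'", "'m1'", "'gj'"]

With no groups in the pattern, `findall` gives back each whole match — 3 here.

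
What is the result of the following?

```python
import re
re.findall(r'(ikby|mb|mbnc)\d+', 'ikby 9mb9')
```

['mb']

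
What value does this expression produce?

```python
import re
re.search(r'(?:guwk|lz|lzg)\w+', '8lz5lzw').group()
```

'lz5lzw'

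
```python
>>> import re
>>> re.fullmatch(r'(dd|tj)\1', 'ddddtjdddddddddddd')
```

A backreference is literal: `\1` must see the identical characters the first group matched.
`re.fullmatch` is like wrapping the pattern in `^…$` (in single-line mode).
Here the pattern can't cover the whole string, so the call returns None.

None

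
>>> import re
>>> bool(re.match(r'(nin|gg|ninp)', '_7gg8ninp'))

False

With `match`, the pattern is implicitly anchored at the beginning.
Here the pattern fails at index 0, so the call returns None, and `bool(None)` is False.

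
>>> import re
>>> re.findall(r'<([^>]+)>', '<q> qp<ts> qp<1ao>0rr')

['q', 'ts', '1ao']

Matches: at [0:3] match '<q>', group 1 = 'q'; at [6:10] match '<ts>', group 1 = 'ts'; at [13:18] match '<1ao>', group 1 = '1ao'.
With a single group, `findall` returns only what that group captured — 3 items.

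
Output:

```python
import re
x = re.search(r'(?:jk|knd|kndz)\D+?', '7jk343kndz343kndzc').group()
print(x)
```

`re.search` scans for the first position where the pattern succeeds.
The match spans [6:10] → 'kndz'.

kndz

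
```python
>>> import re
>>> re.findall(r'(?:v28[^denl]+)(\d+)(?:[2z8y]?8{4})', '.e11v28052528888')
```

Pattern: the literal 'v28', then one or more of any character except [denl] (non-capturing group); then one or more of a digit (captured); then optionally one of [2z8y], then exactly 4 of the literal '8' (non-capturing group).
Matches: at [4:16] match 'v28052528888', group 1 = '2'.
Because there's exactly one group, `findall` drops the full match and keeps group 1 from the one hit.

['2']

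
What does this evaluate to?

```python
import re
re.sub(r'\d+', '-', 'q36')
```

'q-'

Pattern: one or more of a digit.
Matches: at [1:3] → '36'.
Each match is replaced by '-'.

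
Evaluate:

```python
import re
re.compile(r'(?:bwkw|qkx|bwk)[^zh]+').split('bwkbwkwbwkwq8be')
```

Matches to split on: at [0:15] → 'bwkbwkwbwkwq8be'.
The string is cut at each match, leaving 2 pieces.

['', '']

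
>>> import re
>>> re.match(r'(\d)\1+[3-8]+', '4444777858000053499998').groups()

`\1` is not a pattern — it's the concrete string captured by group 1, re-applied verbatim.
`match` is anchored at position 0; if the pattern doesn't fit there, it returns None.
The match spans [0:10] → '4444777858'.
Captured: group 1 = '4'.

('4',)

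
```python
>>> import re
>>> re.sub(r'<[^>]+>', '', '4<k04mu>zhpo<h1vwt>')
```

'4zhpo'

Every occurrence is swapped for ''.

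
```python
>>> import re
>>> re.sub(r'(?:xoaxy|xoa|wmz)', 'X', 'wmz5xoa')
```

'X5X'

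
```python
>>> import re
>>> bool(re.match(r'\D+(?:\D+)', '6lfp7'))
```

The pattern matches one or more of a non-digit; then one or more of a non-digit (non-capturing group).
`match` is anchored at position 0; if the pattern doesn't fit there, it returns None.
Here the pattern fails at index 0, so the call returns None, and `bool(None)` is False.

False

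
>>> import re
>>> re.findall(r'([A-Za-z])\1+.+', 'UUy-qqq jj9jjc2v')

['U']

The backreference `\1` re-matches whatever the first group consumed, character for character.
`findall` collects group 1 from the one match (1 total).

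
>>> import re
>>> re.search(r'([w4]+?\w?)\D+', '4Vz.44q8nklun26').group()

'4Vz.'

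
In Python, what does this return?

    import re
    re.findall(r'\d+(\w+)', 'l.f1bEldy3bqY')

Pattern: one or more of a digit; then one or more of a word character (captured).
Matches: at [3:13] match '1bEldy3bqY', group 1 = 'bEldy3bqY'.
With a single group, `findall` returns only what that group captured — 1 item.

['bEldy3bqY']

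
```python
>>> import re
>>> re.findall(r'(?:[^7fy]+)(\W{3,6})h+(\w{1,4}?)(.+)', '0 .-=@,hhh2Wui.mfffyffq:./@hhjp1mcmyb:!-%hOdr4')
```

[('=@,', '2', 'Wui.mfffyffq:./@hhjp1mcmyb:!-%hOdr4')]

The pattern matches one or more of any character except [7fy] (non-capturing group); then 3 to 6 of a non-word character (captured); then one or more of a literal 'h'; then 1 to 4 of a word character (lazy) (captured); then one or more of any character (captured).
A `+?`/`*?`/`{m,n}?` starts at its minimum and grows only as far as needed for what follows to match.
Scanning left to right: at [0:46] match '0 .-=@,hhh2Wui.mfffyffq:./@hhjp1mcmyb:!-%hOdr4', groups = ('=@,', '2', 'Wui.mfffyffq:./@hhjp1mcmyb:!-%hOdr4').
3 groups means the one result is a tuple of 3 captured strings — 1 here.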